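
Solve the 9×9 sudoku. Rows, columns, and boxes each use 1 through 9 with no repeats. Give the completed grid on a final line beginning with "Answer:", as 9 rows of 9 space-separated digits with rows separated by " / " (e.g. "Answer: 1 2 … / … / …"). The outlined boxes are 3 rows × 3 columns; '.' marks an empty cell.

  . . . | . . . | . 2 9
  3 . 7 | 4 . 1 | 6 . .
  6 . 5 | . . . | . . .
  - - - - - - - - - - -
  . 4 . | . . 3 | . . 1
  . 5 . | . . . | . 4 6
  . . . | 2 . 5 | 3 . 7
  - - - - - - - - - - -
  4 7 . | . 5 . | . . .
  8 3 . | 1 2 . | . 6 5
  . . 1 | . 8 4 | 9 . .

Step 1. [r2c5∈{9}] r2c5's peers cover all but 9 ⇒ r2c5=9.
Step 2. [r2c9∈{8}] r2c9's peers cover all but 8. So r2c9=8.
Step 3. [r8c3∈{9}] only 9 remains possible at r8c3, so r8c3=9.
Step 4. [r1c4∈{3,5,6,7,8}] col 4 places 5 nowhere but r1c4, so r1c4=5.
Step 5. [r8c6∈{7}] r8c6 has the single candidate 7 ⇒ r8c6=7.
Step 6. [r1c1∈{1}] r1c1 is down to just 1, so r1c1=1.
Step 7. [r1c5∈{3,6,7}] in row 1, 3 fits only at r1c5. So r1c5=3.
Step 8. [r3c5∈{7}] only 7 remains possible at r3c5 ⇒ r3c5=7.
Step 9. [r3c4∈{8}] r3c4 has the single candidate 8, so r3c4=8.
Step 10. [r6c2∈{1,6,8,9}] 1 has one home in col 2: r6c2. So r6c2=1.
Step 11. [r6c1∈{9}] only 9 remains possible at r6c1. So r6c1=9.
Step 12. [r6c8∈{8}] only 8 remains possible at r6c8, so r6c8=8.
Step 13. [r5c7∈{2}] r5c7 has the single candidate 2, so r5c7=2.
Step 14. [r4c3∈{2,6,8}] row 4 places 8 nowhere but r4c3. So r4c3=8.
Step 15. [r7c3∈{2,6}] 2 has one home in col 3: r7c3, so r7c3=2.
Step 16. [r7c9∈{3}] r7c9 has the single candidate 3. So r7c9=3.
Step 17. [r4c5∈{6}] only 6 remains possible at r4c5. So r4c5=6.
Step 18. [r8c7∈{4}] nothing but 4 survives at r8c7, so r8c7=4.
Step 19. [r4c8∈{5,9}] in col 8, 9 fits only at r4c8, so r4c8=9.
Step 20. [r3c7∈{1}] nothing but 1 survives at r3c7 ⇒ r3c7=1.
Step 21. [r4c4∈{7}] only 7 remains possible at r4c4. So r4c4=7.
Step 22. [r5c4∈{9}] r5c4 has the single candidate 9, so r5c4=9.
Step 23. [r7c4∈{6}] r7c4 has the single candidate 6, so r7c4=6.
Step 24. [r3c6∈{2}] r3c6's peers cover all but 2. So r3c6=2.
Step 25. [r7c8∈{1}] nothing but 1 survives at r7c8. So r7c8=1.
Step 26. [r9c4∈{3}] nothing but 3 survives at r9c4 ⇒ r9c4=3.
Step 27. [r3c8∈{3}] r3c8's peers cover all but 3 ⇒ r3c8=3.
Step 28. [r2c8∈{5}] only 5 remains possible at r2c8. So r2c8=5.
Step 29. [r9c2∈{6}] r9c2's peers cover all but 6 ⇒ r9c2=6.
Step 30. [r3c2∈{9}] only 9 remains possible at r3c2, so r3c2=9.
Step 31. [r1c7∈{7}] r1c7 is down to just 7, so r1c7=7.
Step 32. [r5c3∈{3}] only 3 remains possible at r5c3, so r5c3=3.
Step 33. [r9c8∈{7}] r9c8 is down to just 7 ⇒ r9c8=7.
Step 34. [r6c3∈{6}] nothing but 6 survives at r6c3 ⇒ r6c3=6.
Step 35. [r7c6∈{9}] nothing but 9 survives at r7c6, so r7c6=9.
Step 36. [r4c1∈{2}] nothing but 2 survives at r4c1, so r4c1=2.
Step 37. [r5c1∈{7}] only 7 remains possible at r5c1, so r5c1=7.
Step 38. [r6c5∈{4}] r6c5 is down to just 4 ⇒ r6c5=4.
Step 39. [r1c6∈{6}] only 6 remains possible at r1c6, so r1c6=6.
Step 40. [r1c2∈{8}] only 8 remains possible at r1c2, so r1c2=8.
Step 41. [r9c9∈{2}] r9c9's peers cover all but 2, so r9c9=2.
Step 42. [r9c1∈{5}] r9c1's peers cover all but 5. So r9c1=5.
Step 43. [r2c2∈{2}] r2c2 is down to just 2 ⇒ r2c2=2.
Step 44. [r1c3∈{4}] r1c3's peers cover all but 4, so r1c3=4.
Step 45. [r4c7∈{5}] only 5 remains possible at r4c7. So r4c7=5.
Step 46. [r5c5∈{1}] r5c5 has the single candidate 1. So r5c5=1.
Step 47. [r7c7∈{8}] r7c7 is down to just 8, so r7c7=8.
Step 48. [r5c6∈{8}] r5c6's peers cover all but 8, so r5c6=8.
Step 49. [r3c9∈{4}] only 4 remains possible at r3c9, so r3c9=4.

Answer: 1 8 4 5 3 6 7 2 9 / 3 2 7 4 9 1 6 5 8 / 6 9 5 8 7 2 1 3 4 / 2 4 8 7 6 3 5 9 1 / 7 5 3 9 1 8 2 4 6 / 9 1 6 2 4 5 3 8 7 / 4 7 2 6 5 9 8 1 3 / 8 3 9 1 2 7 4 6 5 / 5 6 1 3 8 4 9 7 2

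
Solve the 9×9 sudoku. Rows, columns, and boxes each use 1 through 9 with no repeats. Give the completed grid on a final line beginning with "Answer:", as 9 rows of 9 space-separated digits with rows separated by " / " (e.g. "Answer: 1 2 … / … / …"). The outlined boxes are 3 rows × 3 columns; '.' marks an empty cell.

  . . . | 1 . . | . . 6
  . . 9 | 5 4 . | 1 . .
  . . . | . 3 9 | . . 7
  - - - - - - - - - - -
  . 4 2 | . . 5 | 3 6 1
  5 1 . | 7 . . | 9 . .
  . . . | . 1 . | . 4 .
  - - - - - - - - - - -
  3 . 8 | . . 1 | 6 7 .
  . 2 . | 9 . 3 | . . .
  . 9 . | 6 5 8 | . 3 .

Step 1. [r4c1∈{7,8,9}] in row 4, 7 fits only at r4c1 ⇒ r4c1=7.
Step 2. [r2c6∈{2,6,7}] box 2 places 6 nowhere but r2c6 ⇒ r2c6=6.
Step 3. [r6c6∈{2}] only 2 remains possible at r6c6, so r6c6=2.
Step 4. [r8c8∈{1,5,8}] r8c8 is the only open cell in col 8 admitting 1. So r8c8=1.
Step 5. [r9c3∈{1,4,7}] r9c3 is the only open cell in row 9 admitting 7, so r9c3=7.
Step 6. [r5c3∈{3,6}] across row 5, 3 lands solely at r5c3 ⇒ r5c3=3.
Step 7. [r4c4∈{8}] r4c4 is down to just 8. So r4c4=8.
Step 8. [r1c5∈{2,7,8}] col 5 places 8 nowhere but r1c5, so r1c5=8.
Step 9. [r6c3∈{6}] r6c3 is down to just 6 ⇒ r6c3=6.
Step 10. [r6c2∈{8}] r6c2's peers cover all but 8. So r6c2=8.
Step 11. [r3c4∈{2}] r3c4 is down to just 2, so r3c4=2.
Step 12. [r7c2∈{5}] r7c2 has the single candidate 5 ⇒ r7c2=5.
Step 13. [r8c3∈{4}] r8c3 has the single candidate 4, so r8c3=4.
Step 14. [r1c3∈{5}] r1c3's peers cover all but 5 ⇒ r1c3=5.
Step 15. [r2c9∈{2,3,8}] across col 9, 3 lands solely at r2c9. So r2c9=3.
Step 16. [r7c9∈{2,4,9}] in row 7, 9 fits only at r7c9 ⇒ r7c9=9.
Step 17. [r6c9∈{5}] r6c9's peers cover all but 5. So r6c9=5.
Step 18. [r8c7∈{5,8}] in row 8, 5 fits only at r8c7. So r8c7=5.
Step 19. [r3c7∈{4,8}] 8 has one home in col 7: r3c7. So r3c7=8.
Step 20. [r2c8∈{2}] r2c8 has the single candidate 2, so r2c8=2.
Step 21. [r3c1∈{1,4,6}] in row 3, 4 fits only at r3c1 ⇒ r3c1=4.
Step 22. [r5c9∈{2,8}] across row 5, 2 lands solely at r5c9, so r5c9=2.
Step 23. [r2c2∈{7}] r2c2 has the single candidate 7, so r2c2=7.
Step 24. [r9c7∈{2,4}] 2 has one home in row 9: r9c7, so r9c7=2.
Step 25. [r6c4∈{3}] r6c4 is down to just 3 ⇒ r6c4=3.
Step 26. [r9c9∈{4}] r9c9 has the single candidate 4, so r9c9=4.
Step 27. [r1c7∈{4}] r1c7 is down to just 4 ⇒ r1c7=4.
Step 28. [r1c2∈{3}] r1c2's peers cover all but 3 ⇒ r1c2=3.
Step 29. [r1c6∈{7}] only 7 remains possible at r1c6, so r1c6=7.
Step 30. [r5c6∈{4}] r5c6 has the single candidate 4, so r5c6=4.
Step 31. [r3c8∈{5}] r3c8 is down to just 5. So r3c8=5.
Step 32. [r7c5∈{2}] nothing but 2 survives at r7c5, so r7c5=2.
Step 33. [r8c9∈{8}] r8c9 is down to just 8, so r8c9=8.
Step 34. [r7c4∈{4}] r7c4's peers cover all but 4, so r7c4=4.
Step 35. [r8c5∈{7}] only 7 remains possible at r8c5. So r8c5=7.
Step 36. [r4c5∈{9}] nothing but 9 survives at r4c5, so r4c5=9.
Step 37. [r3c2∈{6}] only 6 remains possible at r3c2 ⇒ r3c2=6.
Step 38. [r2c1∈{8}] r2c1 is down to just 8. So r2c1=8.
Step 39. [r6c7∈{7}] only 7 remains possible at r6c7. So r6c7=7.
Step 40. [r1c1∈{2}] r1c1 is down to just 2 ⇒ r1c1=2.
Step 41. [r5c8∈{8}] r5c8 has the single candidate 8 ⇒ r5c8=8.
Step 42. [r1c8∈{9}] nothing but 9 survives at r1c8. So r1c8=9.
Step 43. [r9c1∈{1}] only 1 remains possible at r9c1, so r9c1=1.
Step 44. [r5c5∈{6}] r5c5 has the single candidate 6 ⇒ r5c5=6.
Step 45. [r6c1∈{9}] r6c1 is down to just 9, so r6c1=9.
Step 46. [r3c3∈{1}] r3c3's peers cover all but 1, so r3c3=1.
Step 47. [r8c1∈{6}] nothing but 6 survives at r8c1, so r8c1=6.

Answer: 2 3 5 1 8 7 4 9 6 / 8 7 9 5 4 6 1 2 3 / 4 6 1 2 3 9 8 5 7 / 7 4 2 8 9 5 3 6 1 / 5 1 3 7 6 4 9 8 2 / 9 8 6 3 1 2 7 4 5 / 3 5 8 4 2 1 6 7 9 / 6 2 4 9 7 3 5 1 8 / 1 9 7 6 5 8 2 3 4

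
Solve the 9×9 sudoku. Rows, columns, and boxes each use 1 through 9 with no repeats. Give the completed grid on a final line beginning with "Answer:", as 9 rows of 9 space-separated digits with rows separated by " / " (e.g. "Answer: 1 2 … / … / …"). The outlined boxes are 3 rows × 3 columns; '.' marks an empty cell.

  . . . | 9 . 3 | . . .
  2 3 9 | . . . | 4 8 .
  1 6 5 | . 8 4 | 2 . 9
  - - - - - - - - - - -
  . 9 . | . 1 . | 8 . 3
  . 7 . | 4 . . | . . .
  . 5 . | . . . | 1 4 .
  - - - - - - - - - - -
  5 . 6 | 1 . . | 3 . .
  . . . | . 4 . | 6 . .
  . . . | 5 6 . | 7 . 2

Step 1. [r3c4∈{7}] only 7 remains possible at r3c4, so r3c4=7.
Step 2. [r2c9∈{1,5,6,7}] in row 2, 7 fits only at r2c9 ⇒ r2c9=7.
Step 3. [r6c9∈{6}] r6c9 is down to just 6. So r6c9=6.
Step 4. [r5c9∈{5}] only 5 remains possible at r5c9, so r5c9=5.
Step 5. [r8c4∈{2,3,8}] box 8 places 3 nowhere but r8c4, so r8c4=3.
Step 6. [r7c8∈{9}] nothing but 9 survives at r7c8. So r7c8=9.
Step 7. [r9c8∈{1}] nothing but 1 survives at r9c8 ⇒ r9c8=1.
Step 8. [r8c9∈{8}] r8c9's peers cover all but 8. So r8c9=8.
Step 9. [r6c4∈{2,8}] in col 4, 8 fits only at r6c4. So r6c4=8.
Step 10. [r4c4∈{2,6}] 2 has one home in col 4: r4c4. So r4c4=2.
Step 11. [r6c1∈{3}] only 3 remains possible at r6c1, so r6c1=3.
Step 12. [r5c3∈{1,2,8}] row 5 places 1 nowhere but r5c3, so r5c3=1.
Step 13. [r4c3∈{4}] nothing but 4 survives at r4c3, so r4c3=4.
Step 14. [r5c1∈{6,8}] 8 has one home in row 5: r5c1, so r5c1=8.
Step 15. [r4c6∈{5,6,7}] row 4 places 5 nowhere but r4c6. So r4c6=5.
Step 16. [r5c6∈{6,9}] in row 5, 6 fits only at r5c6 ⇒ r5c6=6.
Step 17. [r1c7∈{5}] r1c7 is down to just 5, so r1c7=5.
Step 18. [r5c7∈{9}] only 9 remains possible at r5c7. So r5c7=9.
Step 19. [r6c5∈{7,9}] r6c5 is the only open cell in col 5 admitting 9. So r6c5=9.
Step 20. [r7c5∈{2,7}] in col 5, 7 fits only at r7c5 ⇒ r7c5=7.
Step 21. [r7c9∈{4}] r7c9 has the single candidate 4. So r7c9=4.
Step 22. [r8c2∈{1,2}] row 8 places 1 nowhere but r8c2. So r8c2=1.
Step 23. [r7c2∈{2,8}] col 2 places 2 nowhere but r7c2 ⇒ r7c2=2.
Step 24. [r8c3∈{7}] nothing but 7 survives at r8c3 ⇒ r8c3=7.
Step 25. [r8c1∈{9}] r8c1 has the single candidate 9, so r8c1=9.
Step 26. [r9c1∈{4}] r9c1's peers cover all but 4 ⇒ r9c1=4.
Step 27. [r9c2∈{8}] r9c2 is down to just 8. So r9c2=8.
Step 28. [r6c3∈{2}] r6c3 has the single candidate 2. So r6c3=2.
Step 29. [r3c8∈{3}] only 3 remains possible at r3c8 ⇒ r3c8=3.
Step 30. [r6c6∈{7}] nothing but 7 survives at r6c6 ⇒ r6c6=7.
Step 31. [r8c6∈{2}] r8c6's peers cover all but 2, so r8c6=2.
Step 32. [r4c8∈{7}] r4c8 is down to just 7. So r4c8=7.
Step 33. [r2c4∈{6}] nothing but 6 survives at r2c4, so r2c4=6.
Step 34. [r4c1∈{6}] nothing but 6 survives at r4c1. So r4c1=6.
Step 35. [r5c5∈{3}] r5c5's peers cover all but 3, so r5c5=3.
Step 36. [r1c9∈{1}] only 1 remains possible at r1c9, so r1c9=1.
Step 37. [r1c3∈{8}] r1c3's peers cover all but 8. So r1c3=8.
Step 38. [r9c6∈{9}] r9c6 has the single candidate 9. So r9c6=9.
Step 39. [r1c5∈{2}] r1c5 has the single candidate 2 ⇒ r1c5=2.
Step 40. [r8c8∈{5}] only 5 remains possible at r8c8, so r8c8=5.
Step 41. [r1c2∈{4}] r1c2's peers cover all but 4. So r1c2=4.
Step 42. [r2c6∈{1}] only 1 remains possible at r2c6 ⇒ r2c6=1.
Step 43. [r1c1∈{7}] r1c1 has the single candidate 7. So r1c1=7.
Step 44. [r9c3∈{3}] r9c3's peers cover all but 3 ⇒ r9c3=3.
Step 45. [r2c5∈{5}] only 5 remains possible at r2c5, so r2c5=5.
Step 46. [r7c6∈{8}] nothing but 8 survives at r7c6, so r7c6=8.
Step 47. [r5c8∈{2}] r5c8 has the single candidate 2, so r5c8=2.
Step 48. [r1c8∈{6}] nothing but 6 survives at r1c8, so r1c8=6.

Answer: 7 4 8 9 2 3 5 6 1 / 2 3 9 6 5 1 4 8 7 / 1 6 5 7 8 4 2 3 9 / 6 9 4 2 1 5 8 7 3 / 8 7 1 4 3 6 9 2 5 / 3 5 2 8 9 7 1 4 6 / 5 2 6 1 7 8 3 9 4 / 9 1 7 3 4 2 6 5 8 / 4 8 3 5 6 9 7 1 2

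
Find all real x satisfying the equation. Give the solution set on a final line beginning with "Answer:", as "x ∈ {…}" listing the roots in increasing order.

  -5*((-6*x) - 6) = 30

Step 1. [-5*((-6*x) - 6) = 30] divide by the outer -5 ⇒ div: (-6*x) - 6 = -6.
Step 2. [(-6*x) - 6 = -6] -6 | LHS and -6 | -6: pull -6 out ⇒ factor: x + 1 = 1.
Step 3. [x + 1 = 1] 1 comes off first (subtract 1). So sub: x = 0.

Answer: x ∈ {0}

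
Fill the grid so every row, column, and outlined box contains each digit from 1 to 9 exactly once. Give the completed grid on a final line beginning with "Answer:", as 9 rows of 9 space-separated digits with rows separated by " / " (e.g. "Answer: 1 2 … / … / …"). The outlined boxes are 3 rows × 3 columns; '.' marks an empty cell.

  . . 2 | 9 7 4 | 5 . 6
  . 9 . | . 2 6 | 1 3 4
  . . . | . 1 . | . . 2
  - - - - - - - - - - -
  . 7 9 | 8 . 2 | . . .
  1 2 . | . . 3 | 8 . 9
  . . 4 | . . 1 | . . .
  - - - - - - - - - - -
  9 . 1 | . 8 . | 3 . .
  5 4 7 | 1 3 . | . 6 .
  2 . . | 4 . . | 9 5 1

Step 1. [r2c4∈{5}] only 5 remains possible at r2c4, so r2c4=5.
Step 2. [r2c3∈{8}] nothing but 8 survives at r2c3 ⇒ r2c3=8.
Step 3. [r9c5∈{6}] nothing but 6 survives at r9c5 ⇒ r9c5=6.
Step 4. [r1c1∈{3}] only 3 remains possible at r1c1 ⇒ r1c1=3.
Step 5. [r6c2∈{3,5,6,8}] r6c2 is the only open cell in box 4 admitting 3. So r6c2=3.
Step 6. [r4c7∈{4,6}] 4 has one home in col 7: r4c7, so r4c7=4.
Step 7. [r5c8∈{7}] r5c8 has the single candidate 7 ⇒ r5c8=7.
Step 8. [r4c1∈{6}] r4c1 has the single candidate 6, so r4c1=6.
Step 9. [r4c5∈{5}] nothing but 5 survives at r4c5, so r4c5=5.
Step 10. [r3c3∈{5,6}] col 3 places 6 nowhere but r3c3, so r3c3=6.
Step 11. [r6c7∈{2,6}] 6 has one home in col 7: r6c7, so r6c7=6.
Step 12. [r7c4∈{2,7}] col 4 places 2 nowhere but r7c4, so r7c4=2.
Step 13. [r2c1∈{7}] r2c1's peers cover all but 7 ⇒ r2c1=7.
Step 14. [r1c8∈{8}] r1c8 has the single candidate 8 ⇒ r1c8=8.
Step 15. [r7c6∈{5,7}] in row 7, 5 fits only at r7c6, so r7c6=5.
Step 16. [r6c4∈{7}] nothing but 7 survives at r6c4. So r6c4=7.
Step 17. [r3c2∈{5}] only 5 remains possible at r3c2. So r3c2=5.
Step 18. [r3c4∈{3}] nothing but 3 survives at r3c4 ⇒ r3c4=3.
Step 19. [r6c8∈{2}] r6c8 has the single candidate 2, so r6c8=2.
Step 20. [r6c1∈{8}] r6c1 is down to just 8. So r6c1=8.
Step 21. [r8c6∈{9}] r8c6's peers cover all but 9 ⇒ r8c6=9.
Step 22. [r3c7∈{7}] only 7 remains possible at r3c7 ⇒ r3c7=7.
Step 23. [r7c8∈{4}] only 4 remains possible at r7c8. So r7c8=4.
Step 24. [r6c9∈{5}] r6c9's peers cover all but 5 ⇒ r6c9=5.
Step 25. [r6c5∈{9}] nothing but 9 survives at r6c5 ⇒ r6c5=9.
Step 26. [r5c3∈{5}] r5c3's peers cover all but 5, so r5c3=5.
Step 27. [r8c9∈{8}] r8c9 is down to just 8, so r8c9=8.
Step 28. [r7c9∈{7}] nothing but 7 survives at r7c9. So r7c9=7.
Step 29. [r4c8∈{1}] r4c8 has the single candidate 1, so r4c8=1.
Step 30. [r4c9∈{3}] r4c9's peers cover all but 3, so r4c9=3.
Step 31. [r7c2∈{6}] r7c2's peers cover all but 6, so r7c2=6.
Step 32. [r9c3∈{3}] nothing but 3 survives at r9c3, so r9c3=3.
Step 33. [r8c7∈{2}] nothing but 2 survives at r8c7, so r8c7=2.
Step 34. [r3c8∈{9}] only 9 remains possible at r3c8, so r3c8=9.
Step 35. [r9c2∈{8}] only 8 remains possible at r9c2 ⇒ r9c2=8.
Step 36. [r5c5∈{4}] r5c5 has the single candidate 4. So r5c5=4.
Step 37. [r1c2∈{1}] nothing but 1 survives at r1c2 ⇒ r1c2=1.
Step 38. [r3c6∈{8}] nothing but 8 survives at r3c6 ⇒ r3c6=8.
Step 39. [r9c6∈{7}] r9c6's peers cover all but 7, so r9c6=7.
Step 40. [r5c4∈{6}] nothing but 6 survives at r5c4, so r5c4=6.
Step 41. [r3c1∈{4}] r3c1 has the single candidate 4. So r3c1=4.

Answer: 3 1 2 9 7 4 5 8 6 / 7 9 8 5 2 6 1 3 4 / 4 5 6 3 1 8 7 9 2 / 6 7 9 8 5 2 4 1 3 / 1 2 5 6 4 3 8 7 9 / 8 3 4 7 9 1 6 2 5 / 9 6 1 2 8 5 3 4 7 / 5 4 7 1 3 9 2 6 8 / 2 8 3 4 6 7 9 5 1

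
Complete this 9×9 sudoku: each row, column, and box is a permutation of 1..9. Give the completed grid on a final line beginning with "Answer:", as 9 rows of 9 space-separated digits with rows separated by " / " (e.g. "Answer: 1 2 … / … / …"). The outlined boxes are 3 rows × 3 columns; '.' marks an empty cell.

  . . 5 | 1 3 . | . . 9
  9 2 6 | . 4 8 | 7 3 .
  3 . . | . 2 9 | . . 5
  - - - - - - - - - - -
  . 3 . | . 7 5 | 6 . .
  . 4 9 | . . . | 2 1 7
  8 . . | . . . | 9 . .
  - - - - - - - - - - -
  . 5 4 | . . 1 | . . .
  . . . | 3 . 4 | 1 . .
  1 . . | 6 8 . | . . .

Step 1. [r1c8∈{2,4,6,8}] row 1 places 2 nowhere but r1c8, so r1c8=2.
Step 2. [r4c1∈{2}] nothing but 2 survives at r4c1 ⇒ r4c1=2.
Step 3. [r6c9∈{3,4}] across box 6, 3 lands solely at r6c9 ⇒ r6c9=3.
Step 4. [r3c8∈{4,6,8}] 6 has one home in row 3: r3c8, so r3c8=6.
Step 5. [r3c4∈{7}] r3c4 has the single candidate 7, so r3c4=7.
Step 6. [r5c5∈{6}] only 6 remains possible at r5c5. So r5c5=6.
Step 7. [r9c7∈{3,4,5}] across col 7, 5 lands solely at r9c7 ⇒ r9c7=5.
Step 8. [r9c6∈{2,7}] r9c6 is the only open cell in col 6 admitting 7 ⇒ r9c6=7.
Step 9. [r4c4∈{4,8,9}] 9 has one home in row 4: r4c4 ⇒ r4c4=9.
Step 10. [r6c2∈{1,6,7}] r6c2 is the only open cell in row 6 admitting 6, so r6c2=6.
Step 11. [r3c7∈{4,8}] in row 3, 4 fits only at r3c7. So r3c7=4.
Step 12. [r6c4∈{2,4}] across col 4, 4 lands solely at r6c4 ⇒ r6c4=4.
Step 13. [r6c3∈{1,7}] across row 6, 7 lands solely at r6c3. So r6c3=7.
Step 14. [r1c7∈{8}] nothing but 8 survives at r1c7. So r1c7=8.
Step 15. [r3c2∈{1,8}] r3c2 is the only open cell in col 2 admitting 1. So r3c2=1.
Step 16. [r8c2∈{7,8,9}] r8c2 is the only open cell in col 2 admitting 8 ⇒ r8c2=8.
Step 17. [r8c3∈{2}] only 2 remains possible at r8c3 ⇒ r8c3=2.
Step 18. [r8c9∈{6}] r8c9 has the single candidate 6, so r8c9=6.
Step 19. [r8c1∈{7}] r8c1 has the single candidate 7 ⇒ r8c1=7.
Step 20. [r8c8∈{9}] r8c8 has the single candidate 9, so r8c8=9.
Step 21. [r9c9∈{2,4}] across row 9, 2 lands solely at r9c9, so r9c9=2.
Step 22. [r7c9∈{8}] nothing but 8 survives at r7c9. So r7c9=8.
Step 23. [r9c8∈{4}] r9c8's peers cover all but 4, so r9c8=4.
Step 24. [r1c2∈{7}] r1c2's peers cover all but 7 ⇒ r1c2=7.
Step 25. [r4c8∈{8}] r4c8 is down to just 8 ⇒ r4c8=8.
Step 26. [r4c3∈{1}] nothing but 1 survives at r4c3. So r4c3=1.
Step 27. [r1c6∈{6}] r1c6 has the single candidate 6. So r1c6=6.
Step 28. [r5c6∈{3}] r5c6 has the single candidate 3 ⇒ r5c6=3.
Step 29. [r8c5∈{5}] r8c5 is down to just 5. So r8c5=5.
Step 30. [r6c8∈{5}] r6c8's peers cover all but 5. So r6c8=5.
Step 31. [r6c5∈{1}] r6c5's peers cover all but 1. So r6c5=1.
Step 32. [r2c4∈{5}] r2c4 is down to just 5. So r2c4=5.
Step 33. [r9c2∈{9}] r9c2 has the single candidate 9 ⇒ r9c2=9.
Step 34. [r5c1∈{5}] r5c1 is down to just 5 ⇒ r5c1=5.
Step 35. [r3c3∈{8}] only 8 remains possible at r3c3. So r3c3=8.
Step 36. [r4c9∈{4}] r4c9's peers cover all but 4, so r4c9=4.
Step 37. [r1c1∈{4}] r1c1 is down to just 4. So r1c1=4.
Step 38. [r6c6∈{2}] nothing but 2 survives at r6c6, so r6c6=2.
Step 39. [r9c3∈{3}] only 3 remains possible at r9c3, so r9c3=3.
Step 40. [r7c7∈{3}] r7c7 is down to just 3. So r7c7=3.
Step 41. [r7c5∈{9}] r7c5's peers cover all but 9 ⇒ r7c5=9.
Step 42. [r7c4∈{2}] r7c4 has the single candidate 2 ⇒ r7c4=2.
Step 43. [r5c4∈{8}] only 8 remains possible at r5c4. So r5c4=8.
Step 44. [r2c9∈{1}] only 1 remains possible at r2c9 ⇒ r2c9=1.
Step 45. [r7c1∈{6}] only 6 remains possible at r7c1 ⇒ r7c1=6.
Step 46. [r7c8∈{7}] r7c8 is down to just 7. So r7c8=7.

Answer: 4 7 5 1 3 6 8 2 9 / 9 2 6 5 4 8 7 3 1 / 3 1 8 7 2 9 4 6 5 / 2 3 1 9 7 5 6 8 4 / 5 4 9 8 6 3 2 1 7 / 8 6 7 4 1 2 9 5 3 / 6 5 4 2 9 1 3 7 8 / 7 8 2 3 5 4 1 9 6 / 1 9 3 6 8 7 5 4 2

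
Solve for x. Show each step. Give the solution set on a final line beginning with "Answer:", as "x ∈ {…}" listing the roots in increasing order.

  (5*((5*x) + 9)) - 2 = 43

Step 1. [(5*((5*x) + 9)) - 2 = 43] add 2: x sits inside (… - 2) ⇒ sub: 5*((5*x) + 9) = 45.
Step 2. [5*((5*x) + 9) = 45] 5·(inner) — divide through by 5 ⇒ div: (5*x) + 9 = 9.
Step 3. [(5*x) + 9 = 9] 9 comes off first (subtract 9). So sub: 5*x = 0.
Step 4. [5*x = 0] 5·(inner) — divide through by 5. So div: x = 0.

Answer: x ∈ {0}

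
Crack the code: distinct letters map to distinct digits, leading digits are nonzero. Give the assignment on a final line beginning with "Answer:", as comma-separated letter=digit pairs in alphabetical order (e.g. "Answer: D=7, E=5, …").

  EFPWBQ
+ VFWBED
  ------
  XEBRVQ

Step 1. [col 1: Q + D ≡ Q (mod 10)] column 1 reads Q+D+carry(0)=Q with nothing yet; with all letters distinct, none taken yet, the only value for D is 0, so D=0.
Step 2. [col 1: Q + D ≡ Q (mod 10)] no forcing yet in column 1 (carry-in 0); Q=1 is free and consistent — try it. So Q=1.
Step 3. [col 2: B + E ≡ V (mod 10)] column 2 (B + E ≡ V (mod 10), carry-in 0) doesn't pin B yet; pick B=5 and continue ⇒ B=5.
Step 4. [col 2: B + E ≡ V (mod 10)] several values work for E in column 2 (B + E ≡ V (mod 10), carry-in 0); try E=7, so E=7.
Step 5. [col 2: B + E ≡ V (mod 10)] in column 2 we have B+E≡V with carry-in 0; given B=5, E=7 and digits 0,1,5,7 already taken and all letters distinct, that pins V to 2, so V=2.
Step 6. [col 3: W + B ≡ R (mod 10)] column 3 (W + B ≡ R (mod 10), carry-in 1) doesn't pin W yet; pick W=8 and continue, so W=8.
Step 7. [col 3: W + B ≡ R (mod 10)] column 3 reads W+B+carry(1)=R with W=8, B=5; with digits 0,1,2,5,7,8 already taken and all letters distinct, the only value for R is 4, so R=4.
Step 8. [col 4: P + W ≡ B (mod 10)] from column 4 (W=8, B=5, carry-in 1, digits 0,1,2,4,5,7,8 already taken and all letters distinct): P must equal 6 ⇒ P=6.
Step 9. [col 5: F + F ≡ E (mod 10)] column 5 reads F+F+carry(1)=E with E=7; with digits 0,1,2,4,5,6,7,8 already taken and all letters distinct, the only value for F is 3. So F=3.
Step 10. [col 6: E + V ≡ X (mod 10)] column 6: given E=7, V=2, carry-in 0, and digits 0,1,2,3,4,5,6,7,8 already taken and all letters distinct, E+V≡X (mod 10) forces X=9 ⇒ X=9.

Answer: B=5, D=0, E=7, F=3, P=6, Q=1, R=4, V=2, W=8, X=9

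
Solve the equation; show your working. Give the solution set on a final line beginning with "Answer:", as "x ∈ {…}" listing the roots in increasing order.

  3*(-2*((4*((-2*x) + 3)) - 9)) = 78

Step 1. [3*(-2*((4*((-2*x) + 3)) - 9)) = 78] 3 out front; divide by 3 ⇒ div: -2*((4*((-2*x) + 3)) - 9) = 26.
Step 2. [-2*((4*((-2*x) + 3)) - 9) = 26] divide by the outer -2 ⇒ div: (4*((-2*x) + 3)) - 9 = -13.
Step 3. [(4*((-2*x) + 3)) - 9 = -13] -9 is outermost — add 9 both sides. So sub: 4*((-2*x) + 3) = -4.
Step 4. [4*((-2*x) + 3) = -4] divide by the outer 4. So div: (-2*x) + 3 = -1.
Step 5. [(-2*x) + 3 = -1] subtract 3: x sits inside (… + 3) ⇒ sub: -2*x = -4.
Step 6. [-2*x = -4] leading coefficient -2: divide by -2, so div: x = 2.

Answer: x ∈ {2}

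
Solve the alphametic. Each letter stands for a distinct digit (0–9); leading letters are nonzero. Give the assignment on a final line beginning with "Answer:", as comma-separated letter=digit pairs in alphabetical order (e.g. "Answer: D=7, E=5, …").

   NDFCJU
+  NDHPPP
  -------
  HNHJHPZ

Step 1. [col 1: U + P ≡ Z (mod 10)] several values work for U in column 1 (U + P ≡ Z (mod 10), carry-in 0); try U=2 ⇒ U=2.
Step 2. [H] H is the leading digit of a 7-digit sum of two 6-digit numbers; the final carry is exactly 1. So H=1.
Step 3. [col 1: U + P ≡ Z (mod 10)] several values work for Z in column 1 (U + P ≡ Z (mod 10), carry-in 0); try Z=6, so Z=6.
Step 4. [col 1: U + P ≡ Z (mod 10)] from column 1 (U=2, Z=6, carry-in 0, digits 1,2,6 already taken and all letters distinct): P must equal 4. So P=4.
Step 5. [col 2: J + P ≡ P (mod 10)] column 2 reads J+P+carry(0)=P with P=4; with digits 1,2,4,6 already taken and all letters distinct, the only value for J is 0 ⇒ J=0.
Step 6. [col 3: C + P ≡ H (mod 10)] in column 3 we have C+P≡H with carry-in 0; given P=4, H=1 and digits 0,1,2,4,6 already taken and all letters distinct, that pins C to 7. So C=7.
Step 7. [col 4: F + H ≡ J (mod 10)] from column 4 (H=1, J=0, carry-in 1, digits 0,1,2,4,6,7 already taken and all letters distinct): F must equal 8, so F=8.
Step 8. [col 5: D + D ≡ H (mod 10)] column 5: given H=1, carry-in 1, and digits 0,1,2,4,6,7,8 already taken and all letters distinct, D+D≡H (mod 10) forces D=5. So D=5.
Step 9. [col 6: N + N ≡ N (mod 10)] in column 6 we have N+N≡N with carry-in 1; given nothing yet and digits 0,1,2,4,5,6,7,8 already taken and all letters distinct, that pins N to 9, so N=9.

Answer: C=7, D=5, F=8, H=1, J=0, N=9, P=4, U=2, Z=6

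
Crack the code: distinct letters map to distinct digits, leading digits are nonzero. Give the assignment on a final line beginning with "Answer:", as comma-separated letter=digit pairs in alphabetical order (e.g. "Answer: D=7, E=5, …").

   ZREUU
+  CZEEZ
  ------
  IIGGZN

Step 1. [I] I is the leading digit of a 6-digit sum of two 5-digit numbers; the final carry is exactly 1. So I=1.
Step 2. [col 1: U + Z ≡ N (mod 10)] several values work for N in column 1 (U + Z ≡ N (mod 10), carry-in 0); try N=0, so N=0.
Step 3. [col 1: U + Z ≡ N (mod 10)] U=8 is one option consistent with column 1 (U + Z ≡ N (mod 10), carry-in 0) — take it. So U=8.
Step 4. [col 1: U + Z ≡ N (mod 10)] in column 1 we have U+Z≡N with carry-in 0; given U=8, N=0 and digits 0,1,8 already taken and all letters distinct, that pins Z to 2, so Z=2.
Step 5. [col 2: U + E ≡ Z (mod 10)] from column 2 (U=8, Z=2, carry-in 1, digits 0,1,2,8 already taken and all letters distinct): E must equal 3. So E=3.
Step 6. [col 3: E + E ≡ G (mod 10)] column 3: given E=3, carry-in 1, and digits 0,1,2,3,8 already taken and all letters distinct, E+E≡G (mod 10) forces G=7 ⇒ G=7.
Step 7. [col 4: R + Z ≡ G (mod 10)] in column 4 we have R+Z≡G with carry-in 0; given Z=2, G=7 and digits 0,1,2,3,7,8 already taken and all letters distinct, that pins R to 5. So R=5.
Step 8. [col 5: Z + C ≡ I (mod 10)] column 5 reads Z+C+carry(0)=I with Z=2, I=1; with digits 0,1,2,3,5,7,8 already taken and all letters distinct, the only value for C is 9, so C=9.

Answer: C=9, E=3, G=7, I=1, N=0, R=5, U=8, Z=2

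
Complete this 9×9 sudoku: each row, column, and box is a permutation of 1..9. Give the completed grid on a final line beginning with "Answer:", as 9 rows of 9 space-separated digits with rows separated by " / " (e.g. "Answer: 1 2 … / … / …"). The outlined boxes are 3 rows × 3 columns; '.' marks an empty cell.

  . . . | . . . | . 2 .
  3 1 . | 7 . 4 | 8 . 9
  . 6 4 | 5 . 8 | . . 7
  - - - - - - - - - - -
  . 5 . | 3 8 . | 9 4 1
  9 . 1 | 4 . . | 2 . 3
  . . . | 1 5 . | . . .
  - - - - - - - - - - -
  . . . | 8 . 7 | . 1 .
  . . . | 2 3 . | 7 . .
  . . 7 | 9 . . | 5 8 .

Step 1. [r6c7∈{6}] r6c7 is down to just 6 ⇒ r6c7=6.
Step 2. [r4c1∈{2,6,7}] r4c1 is the only open cell in row 4 admitting 7. So r4c1=7.
Step 3. [r5c6∈{6}] r5c6 is down to just 6 ⇒ r5c6=6.
Step 4. [r3c1∈{2}] r3c1's peers cover all but 2, so r3c1=2.
Step 5. [r1c9∈{4,5,6}] r1c9 is the only open cell in col 9 admitting 5. So r1c9=5.
Step 6. [r7c7∈{3,4}] in box 9, 3 fits only at r7c7, so r7c7=3.
Step 7. [r5c2∈{8}] nothing but 8 survives at r5c2, so r5c2=8.
Step 8. [r9c6∈{1}] r9c6 has the single candidate 1, so r9c6=1.
Step 9. [r8c1∈{1,4,5,6,8}] across row 8, 1 lands solely at r8c1, so r8c1=1.
Step 10. [r7c1∈{4,5,6}] r7c1 is the only open cell in col 1 admitting 5 ⇒ r7c1=5.
Step 11. [r9c1∈{4,6}] across col 1, 6 lands solely at r9c1. So r9c1=6.
Step 12. [r7c5∈{4,6}] in box 8, 6 fits only at r7c5, so r7c5=6.
Step 13. [r9c2∈{2,3,4}] across row 9, 3 lands solely at r9c2 ⇒ r9c2=3.
Step 14. [r3c5∈{1,9}] 9 has one home in row 3: r3c5, so r3c5=9.
Step 15. [r8c8∈{6,9}] in col 8, 9 fits only at r8c8. So r8c8=9.
Step 16. [r8c2∈{4}] nothing but 4 survives at r8c2, so r8c2=4.
Step 17. [r6c2∈{2}] r6c2 has the single candidate 2 ⇒ r6c2=2.
Step 18. [r7c3∈{2,9}] in col 3, 2 fits only at r7c3, so r7c3=2.
Step 19. [r1c3∈{8,9}] in col 3, 9 fits only at r1c3, so r1c3=9.
Step 20. [r6c8∈{7}] only 7 remains possible at r6c8, so r6c8=7.
Step 21. [r1c5∈{1}] only 1 remains possible at r1c5 ⇒ r1c5=1.
Step 22. [r9c9∈{2,4}] 2 has one home in row 9: r9c9, so r9c9=2.
Step 23. [r2c3∈{5}] r2c3 is down to just 5. So r2c3=5.
Step 24. [r8c9∈{6}] nothing but 6 survives at r8c9 ⇒ r8c9=6.
Step 25. [r1c7∈{4}] r1c7's peers cover all but 4. So r1c7=4.
Step 26. [r6c9∈{8}] r6c9's peers cover all but 8. So r6c9=8.
Step 27. [r4c3∈{6}] r4c3's peers cover all but 6 ⇒ r4c3=6.
Step 28. [r2c8∈{6}] r2c8's peers cover all but 6. So r2c8=6.
Step 29. [r5c8∈{5}] r5c8 is down to just 5 ⇒ r5c8=5.
Step 30. [r4c6∈{2}] nothing but 2 survives at r4c6. So r4c6=2.
Step 31. [r1c6∈{3}] nothing but 3 survives at r1c6. So r1c6=3.
Step 32. [r2c5∈{2}] nothing but 2 survives at r2c5 ⇒ r2c5=2.
Step 33. [r8c6∈{5}] r8c6 has the single candidate 5, so r8c6=5.
Step 34. [r9c5∈{4}] nothing but 4 survives at r9c5 ⇒ r9c5=4.
Step 35. [r1c4∈{6}] r1c4 is down to just 6 ⇒ r1c4=6.
Step 36. [r6c1∈{4}] r6c1's peers cover all but 4, so r6c1=4.
Step 37. [r1c1∈{8}] nothing but 8 survives at r1c1, so r1c1=8.
Step 38. [r5c5∈{7}] r5c5's peers cover all but 7 ⇒ r5c5=7.
Step 39. [r6c6∈{9}] only 9 remains possible at r6c6 ⇒ r6c6=9.
Step 40. [r1c2∈{7}] only 7 remains possible at r1c2. So r1c2=7.
Step 41. [r7c9∈{4}] only 4 remains possible at r7c9, so r7c9=4.
Step 42. [r3c8∈{3}] nothing but 3 survives at r3c8, so r3c8=3.
Step 43. [r8c3∈{8}] r8c3 is down to just 8. So r8c3=8.
Step 44. [r6c3∈{3}] r6c3's peers cover all but 3, so r6c3=3.
Step 45. [r7c2∈{9}] nothing but 9 survives at r7c2. So r7c2=9.
Step 46. [r3c7∈{1}] r3c7 has the single candidate 1 ⇒ r3c7=1.

Answer: 8 7 9 6 1 3 4 2 5 / 3 1 5 7 2 4 8 6 9 / 2 6 4 5 9 8 1 3 7 / 7 5 6 3 8 2 9 4 1 / 9 8 1 4 7 6 2 5 3 / 4 2 3 1 5 9 6 7 8 / 5 9 2 8 6 7 3 1 4 / 1 4 8 2 3 5 7 9 6 / 6 3 7 9 4 1 5 8 2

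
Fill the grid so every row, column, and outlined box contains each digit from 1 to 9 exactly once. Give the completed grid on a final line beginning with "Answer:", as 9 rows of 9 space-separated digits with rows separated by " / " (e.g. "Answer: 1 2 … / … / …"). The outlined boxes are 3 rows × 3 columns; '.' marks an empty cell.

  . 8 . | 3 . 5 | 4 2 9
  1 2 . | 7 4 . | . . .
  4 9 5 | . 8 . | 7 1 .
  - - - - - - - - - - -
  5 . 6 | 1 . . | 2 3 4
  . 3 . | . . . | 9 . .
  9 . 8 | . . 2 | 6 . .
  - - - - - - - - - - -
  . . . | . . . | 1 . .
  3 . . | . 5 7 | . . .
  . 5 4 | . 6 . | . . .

Step 1. [r8c7∈{8}] r8c7's peers cover all but 8 ⇒ r8c7=8.
Step 2. [r7c5∈{2,3,9}] across col 5, 2 lands solely at r7c5. So r7c5=2.
Step 3. [r5c5∈{7}] r5c5 is down to just 7. So r5c5=7.
Step 4. [r4c6∈{8,9}] row 4 places 8 nowhere but r4c6, so r4c6=8.
Step 5. [r3c9∈{3,6}] in row 3, 3 fits only at r3c9, so r3c9=3.
Step 6. [r2c6∈{6,9}] in row 2, 9 fits only at r2c6, so r2c6=9.
Step 7. [r6c2∈{1,4,7}] across col 2, 4 lands solely at r6c2, so r6c2=4.
Step 8. [r6c4∈{5}] r6c4's peers cover all but 5. So r6c4=5.
Step 9. [r5c3∈{1,2}] across box 4, 1 lands solely at r5c3, so r5c3=1.
Step 10. [r6c8∈{7}] r6c8's peers cover all but 7 ⇒ r6c8=7.
Step 11. [r9c8∈{9}] r9c8's peers cover all but 9, so r9c8=9.
Step 12. [r8c3∈{2,9}] 2 has one home in col 3: r8c3, so r8c3=2.
Step 13. [r8c9∈{6}] nothing but 6 survives at r8c9, so r8c9=6.
Step 14. [r1c1∈{6,7}] 6 has one home in row 1: r1c1, so r1c1=6.
Step 15. [r9c4∈{8}] nothing but 8 survives at r9c4 ⇒ r9c4=8.
Step 16. [r9c1∈{7}] r9c1 has the single candidate 7 ⇒ r9c1=7.
Step 17. [r8c4∈{4,9}] 9 has one home in row 8: r8c4. So r8c4=9.
Step 18. [r7c4∈{4}] r7c4 is down to just 4 ⇒ r7c4=4.
Step 19. [r7c8∈{5}] only 5 remains possible at r7c8. So r7c8=5.
Step 20. [r5c8∈{8}] only 8 remains possible at r5c8 ⇒ r5c8=8.
Step 21. [r3c6∈{6}] only 6 remains possible at r3c6. So r3c6=6.
Step 22. [r2c9∈{5,8}] row 2 places 8 nowhere but r2c9, so r2c9=8.
Step 23. [r9c7∈{3}] r9c7 is down to just 3, so r9c7=3.
Step 24. [r6c5∈{3}] nothing but 3 survives at r6c5, so r6c5=3.
Step 25. [r5c1∈{2}] only 2 remains possible at r5c1, so r5c1=2.
Step 26. [r1c5∈{1}] only 1 remains possible at r1c5, so r1c5=1.
Step 27. [r2c7∈{5}] nothing but 5 survives at r2c7, so r2c7=5.
Step 28. [r7c3∈{9}] r7c3 has the single candidate 9. So r7c3=9.
Step 29. [r4c5∈{9}] r4c5 has the single candidate 9. So r4c5=9.
Step 30. [r9c9∈{2}] only 2 remains possible at r9c9, so r9c9=2.
Step 31. [r1c3∈{7}] nothing but 7 survives at r1c3, so r1c3=7.
Step 32. [r2c3∈{3}] r2c3 has the single candidate 3. So r2c3=3.
Step 33. [r5c9∈{5}] r5c9's peers cover all but 5 ⇒ r5c9=5.
Step 34. [r8c2∈{1}] r8c2's peers cover all but 1 ⇒ r8c2=1.
Step 35. [r7c6∈{3}] r7c6's peers cover all but 3, so r7c6=3.
Step 36. [r7c2∈{6}] nothing but 6 survives at r7c2. So r7c2=6.
Step 37. [r5c6∈{4}] r5c6 has the single candidate 4 ⇒ r5c6=4.
Step 38. [r9c6∈{1}] nothing but 1 survives at r9c6, so r9c6=1.
Step 39. [r3c4∈{2}] r3c4 has the single candidate 2, so r3c4=2.
Step 40. [r5c4∈{6}] r5c4's peers cover all but 6. So r5c4=6.
Step 41. [r2c8∈{6}] nothing but 6 survives at r2c8. So r2c8=6.
Step 42. [r7c9∈{7}] r7c9 is down to just 7. So r7c9=7.
Step 43. [r7c1∈{8}] r7c1 has the single candidate 8. So r7c1=8.
Step 44. [r4c2∈{7}] r4c2's peers cover all but 7. So r4c2=7.
Step 45. [r6c9∈{1}] r6c9's peers cover all but 1 ⇒ r6c9=1.
Step 46. [r8c8∈{4}] r8c8's peers cover all but 4, so r8c8=4.

Answer: 6 8 7 3 1 5 4 2 9 / 1 2 3 7 4 9 5 6 8 / 4 9 5 2 8 6 7 1 3 / 5 7 6 1 9 8 2 3 4 / 2 3 1 6 7 4 9 8 5 / 9 4 8 5 3 2 6 7 1 / 8 6 9 4 2 3 1 5 7 / 3 1 2 9 5 7 8 4 6 / 7 5 4 8 6 1 3 9 2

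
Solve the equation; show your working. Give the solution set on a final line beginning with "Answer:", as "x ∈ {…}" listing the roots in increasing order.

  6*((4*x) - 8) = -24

Step 1. [6*((4*x) - 8) = -24] 6 out front; divide by 6 ⇒ div: (4*x) - 8 = -4.
Step 2. [(4*x) - 8 = -4] 4 | LHS and 4 | -4: pull 4 out ⇒ factor: x - 2 = -1.
Step 3. [x - 2 = -1] the outer -2 inverts by adding 2, so sub: x = 1.

Answer: x ∈ {1}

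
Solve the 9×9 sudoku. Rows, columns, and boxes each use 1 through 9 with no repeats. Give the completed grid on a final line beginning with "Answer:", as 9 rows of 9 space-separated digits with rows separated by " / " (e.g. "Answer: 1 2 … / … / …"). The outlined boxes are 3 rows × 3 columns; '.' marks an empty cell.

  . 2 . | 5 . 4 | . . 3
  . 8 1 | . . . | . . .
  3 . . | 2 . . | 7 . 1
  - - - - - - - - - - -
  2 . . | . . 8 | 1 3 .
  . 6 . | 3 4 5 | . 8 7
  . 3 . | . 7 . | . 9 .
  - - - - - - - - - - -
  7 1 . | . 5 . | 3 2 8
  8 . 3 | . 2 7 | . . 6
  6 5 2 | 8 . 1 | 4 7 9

Step 1. [r1c1∈{9}] r1c1 has the single candidate 9 ⇒ r1c1=9.
Step 2. [r2c7∈{2,5,6,9}] across col 7, 9 lands solely at r2c7, so r2c7=9.
Step 3. [r1c8∈{6}] r1c8's peers cover all but 6 ⇒ r1c8=6.
Step 4. [r3c2∈{4}] only 4 remains possible at r3c2, so r3c2=4.
Step 5. [r6c1∈{1,4,5}] 4 has one home in col 1: r6c1, so r6c1=4.
Step 6. [r3c8∈{5}] nothing but 5 survives at r3c8, so r3c8=5.
Step 7. [r6c7∈{2,5,6}] across col 7, 6 lands solely at r6c7 ⇒ r6c7=6.
Step 8. [r5c3∈{9}] r5c3 is down to just 9 ⇒ r5c3=9.
Step 9. [r3c5∈{6,8,9}] in row 3, 8 fits only at r3c5. So r3c5=8.
Step 10. [r4c5∈{6,9}] col 5 places 9 nowhere but r4c5. So r4c5=9.
Step 11. [r2c5∈{3,6}] in col 5, 6 fits only at r2c5 ⇒ r2c5=6.
Step 12. [r4c9∈{4,5}] 4 has one home in row 4: r4c9 ⇒ r4c9=4.
Step 13. [r7c6∈{6,9}] r7c6 is the only open cell in col 6 admitting 6, so r7c6=6.
Step 14. [r8c4∈{4,9}] row 8 places 4 nowhere but r8c4, so r8c4=4.
Step 15. [r4c3∈{5,7}] row 4 places 5 nowhere but r4c3 ⇒ r4c3=5.
Step 16. [r6c9∈{2,5}] 5 has one home in row 6: r6c9. So r6c9=5.
Step 17. [r1c5∈{1}] nothing but 1 survives at r1c5 ⇒ r1c5=1.
Step 18. [r3c3∈{6}] only 6 remains possible at r3c3 ⇒ r3c3=6.
Step 19. [r4c2∈{7}] r4c2's peers cover all but 7, so r4c2=7.
Step 20. [r2c9∈{2}] r2c9 has the single candidate 2, so r2c9=2.
Step 21. [r6c3∈{8}] r6c3 has the single candidate 8 ⇒ r6c3=8.
Step 22. [r2c8∈{4}] nothing but 4 survives at r2c8, so r2c8=4.
Step 23. [r8c2∈{9}] r8c2 is down to just 9. So r8c2=9.
Step 24. [r2c1∈{5}] r2c1 has the single candidate 5 ⇒ r2c1=5.
Step 25. [r7c3∈{4}] only 4 remains possible at r7c3. So r7c3=4.
Step 26. [r5c1∈{1}] r5c1 has the single candidate 1, so r5c1=1.
Step 27. [r8c8∈{1}] r8c8 has the single candidate 1, so r8c8=1.
Step 28. [r9c5∈{3}] r9c5 is down to just 3 ⇒ r9c5=3.
Step 29. [r8c7∈{5}] r8c7's peers cover all but 5, so r8c7=5.
Step 30. [r2c4∈{7}] r2c4 has the single candidate 7. So r2c4=7.
Step 31. [r1c7∈{8}] nothing but 8 survives at r1c7, so r1c7=8.
Step 32. [r6c6∈{2}] only 2 remains possible at r6c6 ⇒ r6c6=2.
Step 33. [r3c6∈{9}] nothing but 9 survives at r3c6 ⇒ r3c6=9.
Step 34. [r6c4∈{1}] r6c4 has the single candidate 1, so r6c4=1.
Step 35. [r2c6∈{3}] r2c6's peers cover all but 3, so r2c6=3.
Step 36. [r5c7∈{2}] r5c7 is down to just 2 ⇒ r5c7=2.
Step 37. [r7c4∈{9}] nothing but 9 survives at r7c4 ⇒ r7c4=9.
Step 38. [r1c3∈{7}] r1c3 is down to just 7. So r1c3=7.
Step 39. [r4c4∈{6}] r4c4's peers cover all but 6. So r4c4=6.

Answer: 9 2 7 5 1 4 8 6 3 / 5 8 1 7 6 3 9 4 2 / 3 4 6 2 8 9 7 5 1 / 2 7 5 6 9 8 1 3 4 / 1 6 9 3 4 5 2 8 7 / 4 3 8 1 7 2 6 9 5 / 7 1 4 9 5 6 3 2 8 / 8 9 3 4 2 7 5 1 6 / 6 5 2 8 3 1 4 7 9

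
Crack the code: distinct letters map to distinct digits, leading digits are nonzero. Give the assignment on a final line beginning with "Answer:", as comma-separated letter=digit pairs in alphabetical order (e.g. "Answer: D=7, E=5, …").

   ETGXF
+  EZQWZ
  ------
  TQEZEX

Step 1. [T] the sum has 6 digits but both addends have 5; that extra leading digit T is the final carry, namely 1. So T=1.
Step 2. [col 1: F + Z ≡ X (mod 10)] several values work for F in column 1 (F + Z ≡ X (mod 10), carry-in 0); try F=2. So F=2.
Step 3. [col 1: F + Z ≡ X (mod 10)] X=6 is one option consistent with column 1 (F + Z ≡ X (mod 10), carry-in 0) — take it ⇒ X=6.
Step 4. [col 1: F + Z ≡ X (mod 10)] in column 1 we have F+Z≡X with carry-in 0; given F=2, X=6 and digits 1,2,6 already taken and all letters distinct, that pins Z to 4. So Z=4.
Step 5. [col 2: X + W ≡ E (mod 10)] several values work for W in column 2 (X + W ≡ E (mod 10), carry-in 0); try W=9 ⇒ W=9.
Step 6. [col 2: X + W ≡ E (mod 10)] column 2: given X=6, W=9, carry-in 0, and digits 1,2,4,6,9 already taken and all letters distinct, X+W≡E (mod 10) forces E=5 ⇒ E=5.
Step 7. [col 3: G + Q ≡ Z (mod 10)] column 3 (G + Q ≡ Z (mod 10), carry-in 1) doesn't pin Q yet; pick Q=0 and continue ⇒ Q=0.
Step 8. [col 3: G + Q ≡ Z (mod 10)] from column 3 (Q=0, Z=4, carry-in 1, digits 0,1,2,4,5,6,9 already taken and all letters distinct): G must equal 3, so G=3.

Answer: E=5, F=2, G=3, Q=0, T=1, W=9, X=6, Z=4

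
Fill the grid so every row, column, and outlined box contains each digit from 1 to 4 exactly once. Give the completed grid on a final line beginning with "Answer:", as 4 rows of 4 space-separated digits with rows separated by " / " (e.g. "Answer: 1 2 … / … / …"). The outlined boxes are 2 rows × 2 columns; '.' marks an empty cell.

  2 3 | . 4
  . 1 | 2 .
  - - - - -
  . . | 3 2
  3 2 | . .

Step 1. [r2c1∈{4}] r2c1's peers cover all but 4 ⇒ r2c1=4.
Step 2. [r4c4∈{1}] r4c4's peers cover all but 1 ⇒ r4c4=1.
Step 3. [r3c1∈{1}] nothing but 1 survives at r3c1. So r3c1=1.
Step 4. [r2c4∈{3}] only 3 remains possible at r2c4, so r2c4=3.
Step 5. [r3c2∈{4}] only 4 remains possible at r3c2 ⇒ r3c2=4.
Step 6. [r4c3∈{4}] r4c3's peers cover all but 4, so r4c3=4.
Step 7. [r1c3∈{1}] r1c3's peers cover all but 1. So r1c3=1.

Answer: 2 3 1 4 / 4 1 2 3 / 1 4 3 2 / 3 2 4 1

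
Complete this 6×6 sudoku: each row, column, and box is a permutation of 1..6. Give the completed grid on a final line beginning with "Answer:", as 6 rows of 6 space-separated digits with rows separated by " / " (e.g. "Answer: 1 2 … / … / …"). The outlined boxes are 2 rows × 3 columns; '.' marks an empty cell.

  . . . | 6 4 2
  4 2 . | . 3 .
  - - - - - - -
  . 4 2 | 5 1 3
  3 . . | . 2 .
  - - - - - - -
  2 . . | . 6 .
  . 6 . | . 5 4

Step 1. [r6c1∈{1}] nothing but 1 survives at r6c1 ⇒ r6c1=1.
Step 2. [r6c3∈{3}] r6c3 is down to just 3. So r6c3=3.
Step 3. [r2c3∈{1,5,6}] 6 has one home in row 2: r2c3 ⇒ r2c3=6.
Step 4. [r5c2∈{5}] only 5 remains possible at r5c2, so r5c2=5.
Step 5. [r5c6∈{1}] r5c6 is down to just 1. So r5c6=1.
Step 6. [r4c3∈{1,5}] 5 has one home in row 4: r4c3 ⇒ r4c3=5.
Step 7. [r1c3∈{1}] r1c3 has the single candidate 1, so r1c3=1.
Step 8. [r4c2∈{1}] r4c2 has the single candidate 1 ⇒ r4c2=1.
Step 9. [r6c4∈{2}] r6c4's peers cover all but 2 ⇒ r6c4=2.
Step 10. [r1c1∈{5}] nothing but 5 survives at r1c1, so r1c1=5.
Step 11. [r3c1∈{6}] r3c1 has the single candidate 6, so r3c1=6.
Step 12. [r1c2∈{3}] r1c2's peers cover all but 3, so r1c2=3.
Step 13. [r5c3∈{4}] r5c3 has the single candidate 4, so r5c3=4.
Step 14. [r4c4∈{4}] r4c4's peers cover all but 4 ⇒ r4c4=4.
Step 15. [r5c4∈{3}] only 3 remains possible at r5c4. So r5c4=3.
Step 16. [r4c6∈{6}] r4c6's peers cover all but 6. So r4c6=6.
Step 17. [r2c6∈{5}] only 5 remains possible at r2c6, so r2c6=5.
Step 18. [r2c4∈{1}] only 1 remains possible at r2c4 ⇒ r2c4=1.

Answer: 5 3 1 6 4 2 / 4 2 6 1 3 5 / 6 4 2 5 1 3 / 3 1 5 4 2 6 / 2 5 4 3 6 1 / 1 6 3 2 5 4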